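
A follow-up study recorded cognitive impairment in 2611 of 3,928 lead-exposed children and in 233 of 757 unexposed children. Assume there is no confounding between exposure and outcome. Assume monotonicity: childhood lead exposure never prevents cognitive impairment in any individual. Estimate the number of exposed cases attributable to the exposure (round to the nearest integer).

about 1402 cases

p₁ = P(outcome | exposed) = 2611/3928 = 0.66471
p₀ = P(outcome | unexposed) = 233/757 = 0.30779
PN = (p₁ − p₀)/p₁ = (0.66471 − 0.30779) / 0.66471 ≈ 0.53695.
Attributable cases ≈ PN × (exposed cases) = 0.53695 × 2611 ≈ 1401.99.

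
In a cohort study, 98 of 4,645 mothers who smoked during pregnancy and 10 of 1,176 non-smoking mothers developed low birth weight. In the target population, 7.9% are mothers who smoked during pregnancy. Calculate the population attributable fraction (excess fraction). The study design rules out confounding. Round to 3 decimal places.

PAF ≈ 0.105

p₁ = P(outcome | exposed) = 98/4645 = 0.021098
p₀ = P(outcome | unexposed) = 10/1176 = 0.0085034
Overall risk P(Y=1) = π·p₁ + (1−π)·p₀ = 0.079×0.021098 + 0.921×0.0085034 = 0.0094984.
Under exogeneity, PAF = [P(Y=1) − p₀] / P(Y=1).
PAF = (0.0094984 − 0.0085034) / 0.0094984 ≈ 0.1048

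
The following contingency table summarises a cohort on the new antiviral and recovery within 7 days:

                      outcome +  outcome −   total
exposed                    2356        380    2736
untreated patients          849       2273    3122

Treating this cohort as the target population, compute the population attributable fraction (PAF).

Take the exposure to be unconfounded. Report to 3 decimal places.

PAF ≈ 0.503

p₁ = P(outcome | exposed) = 2356/2736 = 0.86111
p₀ = P(outcome | unexposed) = 849/3122 = 0.27194
Exposure prevalence π = 2736/5858 = 0.46705; overall risk P(Y=1) = 0.54712.
Under exogeneity, PAF = [P(Y=1) − p₀]/P(Y=1).
PAF = (0.54712 − 0.27194) / 0.54712 ≈ 0.5030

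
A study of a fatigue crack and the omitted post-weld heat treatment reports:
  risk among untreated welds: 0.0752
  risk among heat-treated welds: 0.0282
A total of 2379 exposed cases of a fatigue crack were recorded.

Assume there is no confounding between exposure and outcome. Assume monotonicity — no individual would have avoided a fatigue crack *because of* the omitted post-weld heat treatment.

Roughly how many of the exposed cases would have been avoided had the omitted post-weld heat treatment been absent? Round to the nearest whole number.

about 1487 cases

Let p₁ = 0.0752, p₀ = 0.0282.
PN = (p₁ − p₀)/p₁ = (0.0752 − 0.0282) / 0.0752 ≈ 0.62500.
Attributable cases ≈ PN × (exposed cases) = 0.62500 × 2379 ≈ 1486.88.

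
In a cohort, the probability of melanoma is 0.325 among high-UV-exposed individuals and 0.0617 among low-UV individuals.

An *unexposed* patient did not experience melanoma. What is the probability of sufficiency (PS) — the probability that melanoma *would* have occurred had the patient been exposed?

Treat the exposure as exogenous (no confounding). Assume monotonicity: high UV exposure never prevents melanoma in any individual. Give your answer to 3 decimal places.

Let p₁ = 0.325, p₀ = 0.0617.
Under exogeneity and monotonicity, PS = (p₁ − p₀) / (1 − p₀).
PS = (0.325 − 0.0617) / (1 − 0.0617) = 0.2633 / 0.9383 ≈ 0.2806

PS ≈ 0.281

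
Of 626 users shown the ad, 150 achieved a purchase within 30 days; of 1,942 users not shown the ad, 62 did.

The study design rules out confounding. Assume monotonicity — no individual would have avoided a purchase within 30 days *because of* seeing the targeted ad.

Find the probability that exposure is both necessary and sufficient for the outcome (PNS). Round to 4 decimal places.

p₁ = P(outcome | exposed) = 150/626 = 0.23962
p₀ = P(outcome | unexposed) = 62/1942 = 0.031926
Under exogeneity and monotonicity, PNS = p₁ − p₀.
PNS = 0.23962 − 0.031926 = 0.20769

PNS ≈ 0.2077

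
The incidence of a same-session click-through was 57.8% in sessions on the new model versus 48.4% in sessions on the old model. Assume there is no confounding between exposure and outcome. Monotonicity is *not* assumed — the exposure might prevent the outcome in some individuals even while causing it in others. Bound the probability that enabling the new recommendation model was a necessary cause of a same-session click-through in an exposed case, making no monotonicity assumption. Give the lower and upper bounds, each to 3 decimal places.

0.163 ≤ PN ≤ 0.893

p₁ = 0.578, p₀ = 0.484.
Under exogeneity alone the bounds on PN are max{0,(p₁−p₀)/p₁} ≤ PN ≤ min{1,(1−p₀)/p₁}.
  lower = (p₁ − p₀)/p₁ = 0.094 / 0.578 ≈ 0.1626
  upper = min{1, (1 − p₀)/p₁} = 0.516 / 0.578 ≈ 0.8927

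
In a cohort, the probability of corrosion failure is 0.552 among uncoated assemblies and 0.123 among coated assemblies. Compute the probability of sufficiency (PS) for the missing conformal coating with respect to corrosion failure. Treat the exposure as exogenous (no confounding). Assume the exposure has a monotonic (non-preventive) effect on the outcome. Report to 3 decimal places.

Let p₁ = 0.552, p₀ = 0.123.
Under exogeneity and monotonicity, PS = (p₁ − p₀) / (1 − p₀).
PS = (0.552 − 0.123) / (1 − 0.123) = 0.429 / 0.877 ≈ 0.4892

PS ≈ 0.489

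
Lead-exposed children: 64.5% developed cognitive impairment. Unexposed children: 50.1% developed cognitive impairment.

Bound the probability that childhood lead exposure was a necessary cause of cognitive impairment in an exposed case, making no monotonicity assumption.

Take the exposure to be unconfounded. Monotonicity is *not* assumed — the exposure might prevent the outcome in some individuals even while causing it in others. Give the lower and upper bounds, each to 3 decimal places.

p₁ = 0.645, p₀ = 0.501.
Under exogeneity alone the bounds on PN are max{0,(p₁−p₀)/p₁} ≤ PN ≤ min{1,(1−p₀)/p₁}.
  lower = (p₁ − p₀)/p₁ = 0.144 / 0.645 ≈ 0.2233
  upper = min{1, (1 − p₀)/p₁} = 0.499 / 0.645 ≈ 0.7736

0.223 ≤ PN ≤ 0.774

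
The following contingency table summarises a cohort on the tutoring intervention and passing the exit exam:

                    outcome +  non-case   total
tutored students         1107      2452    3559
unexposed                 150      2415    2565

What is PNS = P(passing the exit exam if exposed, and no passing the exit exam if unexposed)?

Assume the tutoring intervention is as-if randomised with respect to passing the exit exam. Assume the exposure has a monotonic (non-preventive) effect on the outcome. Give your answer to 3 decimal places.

PNS ≈ 0.253

p₁ = P(outcome | exposed) = 1107/3559 = 0.31104
p₀ = P(outcome | unexposed) = 150/2565 = 0.05848
Under exogeneity and monotonicity, PNS = p₁ − p₀.
PNS = 0.31104 − 0.05848 = 0.25256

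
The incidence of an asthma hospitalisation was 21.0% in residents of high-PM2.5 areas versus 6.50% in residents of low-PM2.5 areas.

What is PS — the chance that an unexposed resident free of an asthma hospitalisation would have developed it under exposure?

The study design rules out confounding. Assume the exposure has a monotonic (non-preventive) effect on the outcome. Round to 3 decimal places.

PS ≈ 0.155

p₁ = 0.21, p₀ = 0.065.
Under exogeneity and monotonicity, PS = (p₁ − p₀) / (1 − p₀).
PS = (0.21 − 0.065) / (1 − 0.065) = 0.145 / 0.935 ≈ 0.1551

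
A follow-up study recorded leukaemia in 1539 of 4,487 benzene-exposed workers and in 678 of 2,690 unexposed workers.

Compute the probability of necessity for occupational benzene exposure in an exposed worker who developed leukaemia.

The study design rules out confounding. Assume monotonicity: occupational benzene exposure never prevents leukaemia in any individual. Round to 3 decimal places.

p₁ = P(outcome | exposed) = 1539/4487 = 0.34299
p₀ = P(outcome | unexposed) = 678/2690 = 0.25204
Under exogeneity and monotonicity, PN = (p₁ − p₀) / p₁.
PN = (0.34299 − 0.25204) / 0.34299 = 0.090946 / 0.34299 ≈ 0.2652

PN ≈ 0.265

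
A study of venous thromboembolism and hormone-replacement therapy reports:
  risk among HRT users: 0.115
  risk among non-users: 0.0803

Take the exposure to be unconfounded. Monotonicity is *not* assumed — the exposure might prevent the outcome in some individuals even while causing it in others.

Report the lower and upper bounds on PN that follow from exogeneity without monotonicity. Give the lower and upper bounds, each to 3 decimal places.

0.302 ≤ PN ≤ 1.000

Let p₁ = 0.115, p₀ = 0.0803.
Under exogeneity alone the bounds on PN are max{0,(p₁−p₀)/p₁} ≤ PN ≤ min{1,(1−p₀)/p₁}.
  lower = (p₁ − p₀)/p₁ = 0.0347 / 0.115 ≈ 0.3017
  upper = min{1, (1 − p₀)/p₁} = 0.9197 / 0.115 ≈ 7.9974 → capped at 1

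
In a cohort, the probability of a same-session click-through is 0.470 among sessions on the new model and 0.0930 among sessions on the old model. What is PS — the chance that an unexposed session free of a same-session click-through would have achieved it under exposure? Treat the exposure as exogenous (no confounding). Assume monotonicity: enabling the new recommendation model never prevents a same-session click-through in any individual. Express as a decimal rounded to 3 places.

PS ≈ 0.416

Let p₁ = 0.47, p₀ = 0.093.
Under exogeneity and monotonicity, PS = (p₁ − p₀) / (1 − p₀).
PS = (0.47 − 0.093) / (1 − 0.093) = 0.377 / 0.907 ≈ 0.4157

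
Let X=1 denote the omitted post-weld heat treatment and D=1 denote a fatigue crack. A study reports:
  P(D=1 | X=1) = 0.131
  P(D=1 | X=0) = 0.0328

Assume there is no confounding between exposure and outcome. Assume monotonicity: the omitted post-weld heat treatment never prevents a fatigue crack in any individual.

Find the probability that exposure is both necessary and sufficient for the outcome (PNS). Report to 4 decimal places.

Let p₁ = 0.131, p₀ = 0.0328.
Under exogeneity and monotonicity, PNS = p₁ − p₀.
PNS = 0.131 − 0.0328 = 0.0982

PNS ≈ 0.0982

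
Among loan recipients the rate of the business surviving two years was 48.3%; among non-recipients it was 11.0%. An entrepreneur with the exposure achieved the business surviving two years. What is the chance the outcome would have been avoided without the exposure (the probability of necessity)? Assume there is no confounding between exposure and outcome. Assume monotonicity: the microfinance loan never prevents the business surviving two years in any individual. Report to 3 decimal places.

PN ≈ 0.772

p₁ = 0.483, p₀ = 0.11.
Under exogeneity and monotonicity, PN = (p₁ − p₀) / p₁.
PN = (0.483 − 0.11) / 0.483 = 0.373 / 0.483 ≈ 0.7723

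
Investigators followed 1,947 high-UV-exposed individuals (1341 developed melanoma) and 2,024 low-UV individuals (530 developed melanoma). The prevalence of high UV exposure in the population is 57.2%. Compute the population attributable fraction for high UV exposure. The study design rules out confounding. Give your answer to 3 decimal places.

PAF ≈ 0.483

p₁ = P(outcome | exposed) = 1341/1947 = 0.68875
p₀ = P(outcome | unexposed) = 530/2024 = 0.26186
Overall risk P(Y=1) = π·p₁ + (1−π)·p₀ = 0.572×0.68875 + 0.428×0.26186 = 0.50604.
Under exogeneity, PAF = [P(Y=1) − p₀] / P(Y=1).
PAF = (0.50604 − 0.26186) / 0.50604 ≈ 0.4825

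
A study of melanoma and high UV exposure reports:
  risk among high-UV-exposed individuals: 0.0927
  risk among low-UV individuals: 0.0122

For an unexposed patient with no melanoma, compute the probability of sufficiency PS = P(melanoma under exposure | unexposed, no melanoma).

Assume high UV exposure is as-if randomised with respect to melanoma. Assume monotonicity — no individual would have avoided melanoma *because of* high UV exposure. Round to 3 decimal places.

Let p₁ = 0.0927, p₀ = 0.0122.
Under exogeneity and monotonicity, PS = (p₁ − p₀) / (1 − p₀).
PS = (0.0927 − 0.0122) / (1 − 0.0122) = 0.0805 / 0.9878 ≈ 0.0815

PS ≈ 0.081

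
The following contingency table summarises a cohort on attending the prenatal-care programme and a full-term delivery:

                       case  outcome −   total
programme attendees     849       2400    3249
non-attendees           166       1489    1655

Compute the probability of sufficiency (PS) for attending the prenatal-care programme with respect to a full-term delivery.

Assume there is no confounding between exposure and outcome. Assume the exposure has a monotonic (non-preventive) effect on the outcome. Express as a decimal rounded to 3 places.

p₁ = P(outcome | exposed) = 849/3249 = 0.26131
p₀ = P(outcome | unexposed) = 166/1655 = 0.1003
Under exogeneity and monotonicity, PS = (p₁ − p₀)/(1 − p₀).
PS = (0.26131 − 0.1003) / 0.8997 ≈ 0.1790

PS ≈ 0.179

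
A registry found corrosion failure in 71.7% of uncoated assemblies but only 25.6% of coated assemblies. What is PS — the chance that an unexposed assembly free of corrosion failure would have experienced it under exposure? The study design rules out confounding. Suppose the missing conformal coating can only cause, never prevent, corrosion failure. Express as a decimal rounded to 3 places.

PS ≈ 0.620

p₁ = 0.717, p₀ = 0.256.
Under exogeneity and monotonicity, PS = (p₁ − p₀) / (1 − p₀).
PS = (0.717 − 0.256) / (1 − 0.256) = 0.461 / 0.744 ≈ 0.6196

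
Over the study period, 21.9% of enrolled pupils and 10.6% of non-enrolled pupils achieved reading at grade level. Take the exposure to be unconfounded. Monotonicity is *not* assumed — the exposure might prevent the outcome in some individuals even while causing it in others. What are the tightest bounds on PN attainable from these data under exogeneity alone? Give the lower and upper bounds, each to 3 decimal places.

0.516 ≤ PN ≤ 1.000

p₁ = 0.219, p₀ = 0.106.
Under exogeneity alone the bounds on PN are max{0,(p₁−p₀)/p₁} ≤ PN ≤ min{1,(1−p₀)/p₁}.
  lower = (p₁ − p₀)/p₁ = 0.113 / 0.219 ≈ 0.5160
  upper = min{1, (1 − p₀)/p₁} = 0.894 / 0.219 ≈ 4.0822 → capped at 1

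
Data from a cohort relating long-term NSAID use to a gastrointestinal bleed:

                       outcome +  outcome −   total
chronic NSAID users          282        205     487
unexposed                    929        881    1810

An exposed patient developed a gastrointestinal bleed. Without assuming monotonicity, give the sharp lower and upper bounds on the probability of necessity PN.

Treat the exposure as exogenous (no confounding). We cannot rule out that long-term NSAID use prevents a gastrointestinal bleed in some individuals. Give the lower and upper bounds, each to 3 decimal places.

p₁ = P(outcome | exposed) = 282/487 = 0.57906
p₀ = P(outcome | unexposed) = 929/1810 = 0.51326
Under exogeneity alone the bounds on PN are max{0,(p₁−p₀)/p₁} ≤ PN ≤ min{1,(1−p₀)/p₁}.
  lower = (p₁ − p₀)/p₁ = 0.065796 / 0.57906 ≈ 0.1136
  upper = min{1, (1 − p₀)/p₁} = 0.48674 / 0.57906 ≈ 0.8406

0.114 ≤ PN ≤ 0.841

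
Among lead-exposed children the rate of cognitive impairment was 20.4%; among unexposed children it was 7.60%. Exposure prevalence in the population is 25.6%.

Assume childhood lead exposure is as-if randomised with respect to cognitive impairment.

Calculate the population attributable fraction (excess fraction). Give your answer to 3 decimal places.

PAF ≈ 0.301

p₁ = 0.204, p₀ = 0.076.
Overall risk P(Y=1) = π·p₁ + (1−π)·p₀ = 0.256×0.204 + 0.744×0.076 = 0.10877.
Under exogeneity, PAF = [P(Y=1) − p₀] / P(Y=1).
PAF = (0.10877 − 0.076) / 0.10877 ≈ 0.3013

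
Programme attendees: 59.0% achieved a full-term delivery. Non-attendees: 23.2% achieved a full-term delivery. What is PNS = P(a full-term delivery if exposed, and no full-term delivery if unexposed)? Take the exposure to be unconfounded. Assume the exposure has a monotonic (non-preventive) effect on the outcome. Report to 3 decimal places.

PNS ≈ 0.358

p₁ = 0.59, p₀ = 0.232.
Under exogeneity and monotonicity, PNS = p₁ − p₀.
PNS = 0.59 − 0.232 = 0.358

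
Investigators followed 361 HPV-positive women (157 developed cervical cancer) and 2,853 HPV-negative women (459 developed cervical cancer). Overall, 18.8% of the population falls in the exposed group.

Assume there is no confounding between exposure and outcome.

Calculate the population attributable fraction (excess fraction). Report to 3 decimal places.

p₁ = P(outcome | exposed) = 157/361 = 0.4349
p₀ = P(outcome | unexposed) = 459/2853 = 0.16088
Overall risk P(Y=1) = π·p₁ + (1−π)·p₀ = 0.188×0.4349 + 0.812×0.16088 = 0.2124.
Under exogeneity, PAF = [P(Y=1) − p₀] / P(Y=1).
PAF = (0.2124 − 0.16088) / 0.2124 ≈ 0.2425

PAF ≈ 0.243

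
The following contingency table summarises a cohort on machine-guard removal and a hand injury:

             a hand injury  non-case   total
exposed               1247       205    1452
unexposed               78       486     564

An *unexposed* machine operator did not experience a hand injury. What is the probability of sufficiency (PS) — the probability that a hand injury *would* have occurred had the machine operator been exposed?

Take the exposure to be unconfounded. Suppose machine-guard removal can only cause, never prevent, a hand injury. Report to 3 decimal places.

p₁ = P(outcome | exposed) = 1247/1452 = 0.85882
p₀ = P(outcome | unexposed) = 78/564 = 0.1383
Under exogeneity and monotonicity, PS = (p₁ − p₀)/(1 − p₀).
PS = (0.85882 − 0.1383) / 0.8617 ≈ 0.8362

PS ≈ 0.836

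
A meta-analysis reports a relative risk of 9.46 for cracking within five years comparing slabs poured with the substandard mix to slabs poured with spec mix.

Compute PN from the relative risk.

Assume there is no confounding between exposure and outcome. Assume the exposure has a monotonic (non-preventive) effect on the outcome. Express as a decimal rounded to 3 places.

PN ≈ 0.894

Under exogeneity and monotonicity, PN = (RR − 1) / RR = 1 − 1/RR.
PN = (9.46 − 1) / 9.46 = 8.46 / 9.46 ≈ 0.8943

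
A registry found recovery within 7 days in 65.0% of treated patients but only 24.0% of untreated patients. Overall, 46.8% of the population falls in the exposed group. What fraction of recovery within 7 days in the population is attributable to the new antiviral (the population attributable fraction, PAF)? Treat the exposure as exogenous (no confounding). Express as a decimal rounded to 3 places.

p₁ = 0.65, p₀ = 0.24.
Overall risk P(Y=1) = π·p₁ + (1−π)·p₀ = 0.468×0.65 + 0.532×0.24 = 0.43188.
Under exogeneity, PAF = [P(Y=1) − p₀] / P(Y=1).
PAF = (0.43188 − 0.24) / 0.43188 ≈ 0.4443

PAF ≈ 0.444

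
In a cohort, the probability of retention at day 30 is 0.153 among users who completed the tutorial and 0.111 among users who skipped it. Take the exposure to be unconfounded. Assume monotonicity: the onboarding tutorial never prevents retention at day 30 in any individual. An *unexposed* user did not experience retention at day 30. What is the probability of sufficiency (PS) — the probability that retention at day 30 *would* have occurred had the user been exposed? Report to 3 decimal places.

PS ≈ 0.047

Let p₁ = 0.153, p₀ = 0.111.
Under exogeneity and monotonicity, PS = (p₁ − p₀) / (1 − p₀).
PS = (0.153 − 0.111) / (1 − 0.111) = 0.042 / 0.889 ≈ 0.0472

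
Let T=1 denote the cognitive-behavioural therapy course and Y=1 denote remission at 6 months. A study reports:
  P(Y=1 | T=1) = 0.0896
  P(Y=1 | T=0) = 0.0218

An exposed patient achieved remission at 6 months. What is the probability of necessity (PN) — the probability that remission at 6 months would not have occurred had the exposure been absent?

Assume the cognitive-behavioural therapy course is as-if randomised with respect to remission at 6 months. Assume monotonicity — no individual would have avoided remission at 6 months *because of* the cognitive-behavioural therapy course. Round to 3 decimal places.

Let p₁ = 0.0896, p₀ = 0.0218.
Under exogeneity and monotonicity, PN = (p₁ − p₀) / p₁.
PN = (0.0896 − 0.0218) / 0.0896 = 0.0678 / 0.0896 ≈ 0.7567

PN ≈ 0.757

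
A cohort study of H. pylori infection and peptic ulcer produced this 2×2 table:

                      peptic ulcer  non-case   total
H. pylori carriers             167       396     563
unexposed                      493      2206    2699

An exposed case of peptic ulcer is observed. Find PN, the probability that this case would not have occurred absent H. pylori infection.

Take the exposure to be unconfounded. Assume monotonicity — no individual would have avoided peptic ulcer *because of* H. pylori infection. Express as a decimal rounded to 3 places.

PN ≈ 0.384

p₁ = P(outcome | exposed) = 167/563 = 0.29663
p₀ = P(outcome | unexposed) = 493/2699 = 0.18266
Under exogeneity and monotonicity, PN = (p₁ − p₀)/p₁.
PN = (0.29663 − 0.18266) / 0.29663 ≈ 0.3842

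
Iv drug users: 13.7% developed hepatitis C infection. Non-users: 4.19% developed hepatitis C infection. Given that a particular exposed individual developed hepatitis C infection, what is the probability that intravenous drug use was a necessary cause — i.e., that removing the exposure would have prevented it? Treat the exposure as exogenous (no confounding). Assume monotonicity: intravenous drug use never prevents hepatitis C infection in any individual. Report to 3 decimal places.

PN ≈ 0.694

p₁ = 0.137, p₀ = 0.0419.
Under exogeneity and monotonicity, PN = (p₁ − p₀) / p₁.
PN = (0.137 − 0.0419) / 0.137 = 0.0951 / 0.137 ≈ 0.6942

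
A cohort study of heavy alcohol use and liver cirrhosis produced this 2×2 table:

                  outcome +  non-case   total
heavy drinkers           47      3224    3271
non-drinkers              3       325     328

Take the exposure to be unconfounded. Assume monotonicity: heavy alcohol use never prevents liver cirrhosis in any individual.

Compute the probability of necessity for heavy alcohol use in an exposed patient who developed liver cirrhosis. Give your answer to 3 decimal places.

PN ≈ 0.363

p₁ = P(outcome | exposed) = 47/3271 = 0.014369
p₀ = P(outcome | unexposed) = 3/328 = 0.0091463
Under exogeneity and monotonicity, PN = (p₁ − p₀)/p₁.
PN = (0.014369 − 0.0091463) / 0.014369 ≈ 0.3635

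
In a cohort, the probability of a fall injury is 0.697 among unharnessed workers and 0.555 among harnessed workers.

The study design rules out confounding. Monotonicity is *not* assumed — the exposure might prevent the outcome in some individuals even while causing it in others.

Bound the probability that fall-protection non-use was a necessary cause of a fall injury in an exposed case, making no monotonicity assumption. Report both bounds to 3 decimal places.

Let p₁ = 0.697, p₀ = 0.555.
Under exogeneity alone the bounds on PN are max{0,(p₁−p₀)/p₁} ≤ PN ≤ min{1,(1−p₀)/p₁}.
  lower = (p₁ − p₀)/p₁ = 0.142 / 0.697 ≈ 0.2037
  upper = min{1, (1 − p₀)/p₁} = 0.445 / 0.697 ≈ 0.6385

0.204 ≤ PN ≤ 0.638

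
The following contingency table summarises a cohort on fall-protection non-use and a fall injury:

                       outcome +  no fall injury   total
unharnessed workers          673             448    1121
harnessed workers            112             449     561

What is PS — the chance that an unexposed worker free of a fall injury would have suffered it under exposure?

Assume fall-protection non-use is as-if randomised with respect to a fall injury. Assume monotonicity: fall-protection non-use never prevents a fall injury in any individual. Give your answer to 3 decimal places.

PS ≈ 0.501

p₁ = P(outcome | exposed) = 673/1121 = 0.60036
p₀ = P(outcome | unexposed) = 112/561 = 0.19964
Under exogeneity and monotonicity, PS = (p₁ − p₀) / (1 − p₀).
PS = (0.60036 − 0.19964) / (1 − 0.19964) = 0.40071 / 0.80036 ≈ 0.5007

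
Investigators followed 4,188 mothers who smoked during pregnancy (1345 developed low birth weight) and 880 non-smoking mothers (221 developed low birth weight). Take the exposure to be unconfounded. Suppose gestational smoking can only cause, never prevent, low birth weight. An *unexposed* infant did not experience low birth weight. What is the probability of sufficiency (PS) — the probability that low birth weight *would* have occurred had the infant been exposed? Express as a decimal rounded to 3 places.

PS ≈ 0.094

p₁ = P(outcome | exposed) = 1345/4188 = 0.32116
p₀ = P(outcome | unexposed) = 221/880 = 0.25114
Under exogeneity and monotonicity, PS = (p₁ − p₀) / (1 − p₀).
PS = (0.32116 − 0.25114) / (1 − 0.25114) = 0.070019 / 0.74886 ≈ 0.0935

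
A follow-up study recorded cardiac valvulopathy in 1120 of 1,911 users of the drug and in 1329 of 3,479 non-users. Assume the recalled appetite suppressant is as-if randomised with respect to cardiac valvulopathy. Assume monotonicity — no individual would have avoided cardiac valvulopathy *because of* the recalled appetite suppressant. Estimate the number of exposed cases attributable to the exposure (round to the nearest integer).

p₁ = P(outcome | exposed) = 1120/1911 = 0.58608
p₀ = P(outcome | unexposed) = 1329/3479 = 0.38201
PN = (p₁ − p₀)/p₁ = (0.58608 − 0.38201) / 0.58608 ≈ 0.34820.
Attributable cases ≈ PN × (exposed cases) = 0.34820 × 1120 ≈ 389.99.

about 390 cases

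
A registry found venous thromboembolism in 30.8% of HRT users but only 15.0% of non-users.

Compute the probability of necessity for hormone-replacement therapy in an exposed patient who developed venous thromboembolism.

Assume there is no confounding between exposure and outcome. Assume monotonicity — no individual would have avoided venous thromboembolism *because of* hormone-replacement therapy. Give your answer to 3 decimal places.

p₁ = 0.308, p₀ = 0.15.
Under exogeneity and monotonicity, PN = (p₁ − p₀) / p₁.
PN = (0.308 − 0.15) / 0.308 = 0.158 / 0.308 ≈ 0.5130

PN ≈ 0.513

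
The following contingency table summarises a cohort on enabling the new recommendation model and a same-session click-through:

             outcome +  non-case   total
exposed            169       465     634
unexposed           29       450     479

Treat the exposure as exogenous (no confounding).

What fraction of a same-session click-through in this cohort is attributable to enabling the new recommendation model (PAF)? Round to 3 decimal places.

PAF ≈ 0.660

p₁ = P(outcome | exposed) = 169/634 = 0.26656
p₀ = P(outcome | unexposed) = 29/479 = 0.060543
Exposure prevalence π = 634/1113 = 0.56963; overall risk P(Y=1) = 0.1779.
Under exogeneity, PAF = [P(Y=1) − p₀]/P(Y=1).
PAF = (0.1779 − 0.060543) / 0.1779 ≈ 0.6597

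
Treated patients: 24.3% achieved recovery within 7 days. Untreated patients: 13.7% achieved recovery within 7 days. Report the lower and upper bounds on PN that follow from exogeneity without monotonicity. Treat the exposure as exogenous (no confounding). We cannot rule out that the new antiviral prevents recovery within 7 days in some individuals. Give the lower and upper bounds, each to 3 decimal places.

0.436 ≤ PN ≤ 1.000

p₁ = 0.243, p₀ = 0.137.
Under exogeneity alone the bounds on PN are max{0,(p₁−p₀)/p₁} ≤ PN ≤ min{1,(1−p₀)/p₁}.
  lower = (p₁ − p₀)/p₁ = 0.106 / 0.243 ≈ 0.4362
  upper = min{1, (1 − p₀)/p₁} = 0.863 / 0.243 ≈ 3.5514 → capped at 1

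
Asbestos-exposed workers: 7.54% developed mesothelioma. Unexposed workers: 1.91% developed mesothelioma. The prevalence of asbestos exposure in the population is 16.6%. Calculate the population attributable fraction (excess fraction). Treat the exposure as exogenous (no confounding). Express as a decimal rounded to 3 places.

p₁ = 0.0754, p₀ = 0.0191.
Overall risk P(Y=1) = π·p₁ + (1−π)·p₀ = 0.166×0.0754 + 0.834×0.0191 = 0.028446.
Under exogeneity, PAF = [P(Y=1) − p₀] / P(Y=1).
PAF = (0.028446 − 0.0191) / 0.028446 ≈ 0.3285

PAF ≈ 0.329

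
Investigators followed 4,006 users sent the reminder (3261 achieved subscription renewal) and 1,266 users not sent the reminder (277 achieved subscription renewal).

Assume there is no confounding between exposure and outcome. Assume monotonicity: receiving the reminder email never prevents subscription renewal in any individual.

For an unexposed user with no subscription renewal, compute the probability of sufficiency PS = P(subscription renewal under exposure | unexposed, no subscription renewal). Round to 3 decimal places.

p₁ = P(outcome | exposed) = 3261/4006 = 0.81403
p₀ = P(outcome | unexposed) = 277/1266 = 0.2188
Under exogeneity and monotonicity, PS = (p₁ − p₀) / (1 − p₀).
PS = (0.81403 − 0.2188) / (1 − 0.2188) = 0.59523 / 0.7812 ≈ 0.7619

PS ≈ 0.762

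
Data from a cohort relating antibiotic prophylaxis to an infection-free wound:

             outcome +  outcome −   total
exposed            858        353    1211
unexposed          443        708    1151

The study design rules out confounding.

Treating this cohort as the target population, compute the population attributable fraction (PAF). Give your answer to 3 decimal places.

PAF ≈ 0.301

p₁ = P(outcome | exposed) = 858/1211 = 0.70851
p₀ = P(outcome | unexposed) = 443/1151 = 0.38488
Exposure prevalence π = 1211/2362 = 0.5127; overall risk P(Y=1) = 0.5508.
Under exogeneity, PAF = [P(Y=1) − p₀]/P(Y=1).
PAF = (0.5508 − 0.38488) / 0.5508 ≈ 0.3012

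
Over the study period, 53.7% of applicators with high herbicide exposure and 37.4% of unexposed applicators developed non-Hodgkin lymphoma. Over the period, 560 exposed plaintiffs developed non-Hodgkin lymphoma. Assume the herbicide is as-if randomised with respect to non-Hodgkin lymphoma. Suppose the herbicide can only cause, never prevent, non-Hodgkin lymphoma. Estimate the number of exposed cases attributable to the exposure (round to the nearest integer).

p₁ = 0.537, p₀ = 0.374.
PN = (p₁ − p₀)/p₁ = (0.537 − 0.374) / 0.537 ≈ 0.30354.
Attributable cases ≈ PN × (exposed cases) = 0.30354 × 560 ≈ 169.98.

about 170 cases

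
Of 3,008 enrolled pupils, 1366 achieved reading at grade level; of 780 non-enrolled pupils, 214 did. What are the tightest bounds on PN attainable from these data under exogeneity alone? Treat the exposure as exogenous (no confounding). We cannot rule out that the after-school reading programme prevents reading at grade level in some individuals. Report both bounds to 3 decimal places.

0.396 ≤ PN ≤ 1.000

p₁ = P(outcome | exposed) = 1366/3008 = 0.45412
p₀ = P(outcome | unexposed) = 214/780 = 0.27436
Under exogeneity alone the bounds on PN are max{0,(p₁−p₀)/p₁} ≤ PN ≤ min{1,(1−p₀)/p₁}.
  lower = (p₁ − p₀)/p₁ = 0.17976 / 0.45412 ≈ 0.3958
  upper = min{1, (1 − p₀)/p₁} = 0.72564 / 0.45412 ≈ 1.5979 → capped at 1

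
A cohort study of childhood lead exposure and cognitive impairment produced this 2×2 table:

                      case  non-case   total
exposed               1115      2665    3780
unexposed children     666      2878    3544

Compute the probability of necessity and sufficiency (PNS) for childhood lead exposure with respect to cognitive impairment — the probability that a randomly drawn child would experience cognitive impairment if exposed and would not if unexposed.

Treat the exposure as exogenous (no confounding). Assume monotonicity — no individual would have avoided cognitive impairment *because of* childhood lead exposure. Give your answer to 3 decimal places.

p₁ = P(outcome | exposed) = 1115/3780 = 0.29497
p₀ = P(outcome | unexposed) = 666/3544 = 0.18792
Under exogeneity and monotonicity, PNS = p₁ − p₀.
PNS = 0.29497 − 0.18792 = 0.10705

PNS ≈ 0.107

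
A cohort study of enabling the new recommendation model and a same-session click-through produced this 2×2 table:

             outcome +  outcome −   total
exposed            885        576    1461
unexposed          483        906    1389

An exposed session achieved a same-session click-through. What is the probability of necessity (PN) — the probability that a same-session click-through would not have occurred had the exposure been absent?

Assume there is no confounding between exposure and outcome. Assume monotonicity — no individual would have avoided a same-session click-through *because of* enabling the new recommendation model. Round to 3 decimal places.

PN ≈ 0.426

p₁ = P(outcome | exposed) = 885/1461 = 0.60575
p₀ = P(outcome | unexposed) = 483/1389 = 0.34773
Under exogeneity and monotonicity, PN = (p₁ − p₀)/p₁.
PN = (0.60575 − 0.34773) / 0.60575 ≈ 0.4259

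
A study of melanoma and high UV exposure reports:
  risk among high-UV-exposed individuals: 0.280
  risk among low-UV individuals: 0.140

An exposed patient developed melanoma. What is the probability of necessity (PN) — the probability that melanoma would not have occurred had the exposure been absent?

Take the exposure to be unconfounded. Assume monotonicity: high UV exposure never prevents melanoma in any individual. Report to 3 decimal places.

Let p₁ = 0.28, p₀ = 0.14.
Under exogeneity and monotonicity, PN = (p₁ − p₀) / p₁.
PN = (0.28 − 0.14) / 0.28 = 0.14 / 0.28 ≈ 0.5000

PN ≈ 0.500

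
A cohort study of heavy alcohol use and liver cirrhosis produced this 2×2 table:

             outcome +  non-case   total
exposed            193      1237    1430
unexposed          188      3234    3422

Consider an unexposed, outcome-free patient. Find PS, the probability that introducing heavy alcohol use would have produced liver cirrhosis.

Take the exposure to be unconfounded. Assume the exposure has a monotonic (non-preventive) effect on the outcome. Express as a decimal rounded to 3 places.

p₁ = P(outcome | exposed) = 193/1430 = 0.13497
p₀ = P(outcome | unexposed) = 188/3422 = 0.054939
Under exogeneity and monotonicity, PS = (p₁ − p₀)/(1 − p₀).
PS = (0.13497 − 0.054939) / 0.94506 ≈ 0.0847

PS ≈ 0.085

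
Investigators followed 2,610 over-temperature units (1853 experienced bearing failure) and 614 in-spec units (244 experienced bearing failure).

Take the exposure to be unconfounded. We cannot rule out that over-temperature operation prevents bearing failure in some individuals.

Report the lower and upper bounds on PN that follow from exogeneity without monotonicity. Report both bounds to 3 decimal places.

0.440 ≤ PN ≤ 0.849

p₁ = P(outcome | exposed) = 1853/2610 = 0.70996
p₀ = P(outcome | unexposed) = 244/614 = 0.39739
Under exogeneity alone the bounds on PN are max{0,(p₁−p₀)/p₁} ≤ PN ≤ min{1,(1−p₀)/p₁}.
  lower = (p₁ − p₀)/p₁ = 0.31257 / 0.70996 ≈ 0.4403
  upper = min{1, (1 − p₀)/p₁} = 0.60261 / 0.70996 ≈ 0.8488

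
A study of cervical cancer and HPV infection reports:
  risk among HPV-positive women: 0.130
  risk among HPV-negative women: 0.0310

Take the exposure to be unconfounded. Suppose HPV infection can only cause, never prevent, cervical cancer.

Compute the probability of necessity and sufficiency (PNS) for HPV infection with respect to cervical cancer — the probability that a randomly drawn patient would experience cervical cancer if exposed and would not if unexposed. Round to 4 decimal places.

PNS ≈ 0.0990

Let p₁ = 0.13, p₀ = 0.031.
Under exogeneity and monotonicity, PNS = p₁ − p₀.
PNS = 0.13 − 0.031 = 0.099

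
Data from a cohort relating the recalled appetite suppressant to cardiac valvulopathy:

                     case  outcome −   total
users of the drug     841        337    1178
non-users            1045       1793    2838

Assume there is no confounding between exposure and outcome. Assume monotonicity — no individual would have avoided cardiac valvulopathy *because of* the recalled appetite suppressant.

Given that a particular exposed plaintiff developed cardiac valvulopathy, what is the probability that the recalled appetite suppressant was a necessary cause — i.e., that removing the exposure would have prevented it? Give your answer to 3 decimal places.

p₁ = P(outcome | exposed) = 841/1178 = 0.71392
p₀ = P(outcome | unexposed) = 1045/2838 = 0.36822
Under exogeneity and monotonicity, PN = (p₁ − p₀)/p₁.
PN = (0.71392 − 0.36822) / 0.71392 ≈ 0.4842

PN ≈ 0.484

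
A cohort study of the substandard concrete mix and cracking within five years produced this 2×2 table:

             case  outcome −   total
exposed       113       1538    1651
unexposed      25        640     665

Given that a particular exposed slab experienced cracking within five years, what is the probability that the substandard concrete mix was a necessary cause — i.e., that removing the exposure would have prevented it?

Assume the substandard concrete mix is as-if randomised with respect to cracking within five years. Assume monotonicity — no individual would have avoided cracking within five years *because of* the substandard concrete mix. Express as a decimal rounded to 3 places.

PN ≈ 0.451

p₁ = P(outcome | exposed) = 113/1651 = 0.068443
p₀ = P(outcome | unexposed) = 25/665 = 0.037594
Under exogeneity and monotonicity, PN = (p₁ − p₀)/p₁.
PN = (0.068443 − 0.037594) / 0.068443 ≈ 0.4507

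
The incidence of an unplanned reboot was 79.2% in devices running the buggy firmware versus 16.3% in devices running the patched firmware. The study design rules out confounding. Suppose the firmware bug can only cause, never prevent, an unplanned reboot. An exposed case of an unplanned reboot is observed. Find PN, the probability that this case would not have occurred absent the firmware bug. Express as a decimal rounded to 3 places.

PN ≈ 0.794

p₁ = 0.792, p₀ = 0.163.
Under exogeneity and monotonicity, PN = (p₁ − p₀) / p₁.
PN = (0.792 − 0.163) / 0.792 = 0.629 / 0.792 ≈ 0.7942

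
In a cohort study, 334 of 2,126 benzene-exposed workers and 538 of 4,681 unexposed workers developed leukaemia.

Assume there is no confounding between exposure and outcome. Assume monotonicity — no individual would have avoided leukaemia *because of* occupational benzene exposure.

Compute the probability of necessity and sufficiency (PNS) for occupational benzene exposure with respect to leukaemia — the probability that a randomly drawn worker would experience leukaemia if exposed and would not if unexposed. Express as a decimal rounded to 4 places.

p₁ = P(outcome | exposed) = 334/2126 = 0.1571
p₀ = P(outcome | unexposed) = 538/4681 = 0.11493
Under exogeneity and monotonicity, PNS = p₁ − p₀.
PNS = 0.1571 − 0.11493 = 0.04217

PNS ≈ 0.0422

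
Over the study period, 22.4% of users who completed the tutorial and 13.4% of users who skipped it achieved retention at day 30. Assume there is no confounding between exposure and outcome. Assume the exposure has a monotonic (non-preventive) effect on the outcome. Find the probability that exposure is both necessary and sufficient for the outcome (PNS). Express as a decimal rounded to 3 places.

p₁ = 0.224, p₀ = 0.134.
Under exogeneity and monotonicity, PNS = p₁ − p₀.
PNS = 0.224 − 0.134 = 0.09

PNS ≈ 0.090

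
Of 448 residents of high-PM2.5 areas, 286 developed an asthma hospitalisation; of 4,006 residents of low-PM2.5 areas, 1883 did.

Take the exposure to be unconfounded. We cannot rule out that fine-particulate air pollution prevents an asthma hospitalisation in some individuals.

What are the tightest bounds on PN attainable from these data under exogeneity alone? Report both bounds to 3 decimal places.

p₁ = P(outcome | exposed) = 286/448 = 0.63839
p₀ = P(outcome | unexposed) = 1883/4006 = 0.47004
Under exogeneity alone the bounds on PN are max{0,(p₁−p₀)/p₁} ≤ PN ≤ min{1,(1−p₀)/p₁}.
  lower = (p₁ − p₀)/p₁ = 0.16835 / 0.63839 ≈ 0.2637
  upper = min{1, (1 − p₀)/p₁} = 0.52996 / 0.63839 ≈ 0.8301

0.264 ≤ PN ≤ 0.830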